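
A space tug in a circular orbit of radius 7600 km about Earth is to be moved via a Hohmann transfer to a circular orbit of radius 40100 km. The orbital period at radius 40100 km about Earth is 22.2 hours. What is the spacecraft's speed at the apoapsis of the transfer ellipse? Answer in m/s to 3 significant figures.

From Kepler's third law T² = 4π²r³/μ at r = 40100 km, T = 22.2 hours = 22.2 × 3600 s = 79920 s: μ = 4π²r³/T² = 3.98549×10^5 km³/s².
Semi-major axis of the transfer orbit: a_t = (7600 + 40100)/2 = 23850 km.
The apoapsis of the transfer ellipse is at r = 40100 km.
Applying v² = μ(2/r − 1/a_t): v = 1.780 km/s.

v = 1780 m/s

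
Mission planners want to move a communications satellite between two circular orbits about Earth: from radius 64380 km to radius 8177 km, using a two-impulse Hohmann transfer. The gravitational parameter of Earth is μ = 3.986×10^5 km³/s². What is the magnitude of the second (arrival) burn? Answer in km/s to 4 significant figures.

Transfer-ellipse semi-major axis a_t = (r₁ + r₂)/2 = (64380 + 8177)/2 = 36278.5 km.
On the circular orbit at r = 8177 km, v_c = √(μ/r) = 6.982 km/s.
Transfer-orbit speed at the same r (vis-viva, a = a_t): v_t = √[μ(2/r − 1/a_t)] = 9.301 km/s.
Δv₂ = |v_t − v_c| = |9.301 − 6.982| = 2.319 km/s.

Δv₂ = 2.319 km/s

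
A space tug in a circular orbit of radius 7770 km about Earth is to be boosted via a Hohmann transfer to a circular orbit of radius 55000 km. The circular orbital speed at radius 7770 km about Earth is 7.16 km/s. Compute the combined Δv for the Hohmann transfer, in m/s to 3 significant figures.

From the circular-orbit relation v² = μ/r at r = 7770 km: μ = v²r = (7.16)² × 7770 = 3.98334×10^5 km³/s².
The Hohmann ellipse has a_t = (r₁ + r₂)/2 = 31385 km.
Circular speed at r₁: v₁ = √(μ/r₁) = √(3.98334×10^5/7770) = 7.160000 km/s.
Transfer-orbit speed at r₁ (vis-viva): v_p = √[μ(2/r₁ − 1/a_t)] = 9.478362 km/s.
First burn Δv₁ = |v_p − v₁| = 2.318362 km/s.
At r₂, v₂ = √(μ/r₂) = 2.6911765 km/s.
Transfer-orbit speed at r₂: v_a = √[μ(2/r₂ − 1/a_t)] = 1.3390341 km/s.
Second burn Δv₂ = |v₂ − v_a| = 1.352142 km/s.
Δv = Δv₁ + Δv₂ = 2.318362 + 1.352142 = 3.671 km/s.

Δv = 3670 m/s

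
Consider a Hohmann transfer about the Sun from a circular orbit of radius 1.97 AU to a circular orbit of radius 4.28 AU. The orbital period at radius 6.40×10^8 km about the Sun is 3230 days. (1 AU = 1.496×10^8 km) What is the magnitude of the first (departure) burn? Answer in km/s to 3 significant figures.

From Kepler's third law T² = 4π²r³/μ at r = 6.40×10^8 km, T = 3230 days = 3230 × 86400 s = 2.79072×10^8 s: μ = 4π²r³/T² = 1.32882×10^11 km³/s².
In km: r₁ = 1.97 × 1.496×10^8 = 2.94712×10^8 km; r₂ = 4.28 × 1.496×10^8 = 6.40288×10^8 km.
The Hohmann ellipse has a_t = (r₁ + r₂)/2 = 4.675×10^8 km.
Circular speed at r = 2.94712×10^8 km: v_c = √(μ/r) = 21.234 km/s.
Transfer-orbit speed at the same r (vis-viva, a = a_t): v_t = √[μ(2/r − 1/a_t)] = 24.850 km/s.
Δv₁ = |v_t − v_c| = |24.850 − 21.234| = 3.616 km/s.

Δv₁ = 3.62 km/s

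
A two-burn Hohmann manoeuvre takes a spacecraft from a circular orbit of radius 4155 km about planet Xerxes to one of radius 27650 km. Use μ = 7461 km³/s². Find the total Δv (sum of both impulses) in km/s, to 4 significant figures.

Δv = 0.6809 km/s

The Hohmann ellipse has a_t = (r₁ + r₂)/2 = 15902.5 km.
Circular speed at r₁: v₁ = √(μ/r₁) = √(7461/4155) = 1.340025 km/s.
On the transfer ellipse at r₁, vis-viva equation gives v_p = √[μ(2/r₁ − 1/a_t)] = 1.766965 km/s.
First burn Δv₁ = |v_p − v₁| = 0.42694 km/s.
Circular speed at r₂: v₂ = √(μ/r₂) = 0.5194586 km/s.
Transfer-orbit speed at r₂: v_a = √[μ(2/r₂ − 1/a_t)] = 0.2655240 km/s.
Second burn Δv₂ = |v₂ − v_a| = 0.25393 km/s.
Δv = Δv₁ + Δv₂ = 0.42694 + 0.25393 = 0.6809 km/s.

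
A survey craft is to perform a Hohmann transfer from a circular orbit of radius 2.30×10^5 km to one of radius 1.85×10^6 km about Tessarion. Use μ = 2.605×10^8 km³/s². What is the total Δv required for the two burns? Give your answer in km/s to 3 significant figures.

Δv = 17.5 km/s

Semi-major axis of the transfer orbit: a_t = (2.300×10^5 + 1.850×10^6)/2 = 1.040×10^6 km.
At r₁ the circular-orbit speed is v₁ = √(μ/r₁) = 33.654 km/s.
On the transfer ellipse at r₁, vis-viva gives v_p = √[μ(2/r₁ − 1/a_t)] = 44.886 km/s.
First burn Δv₁ = |v_p − v₁| = 11.23 km/s.
At r₂, v₂ = √(μ/r₂) = 11.866 km/s.
Transfer-orbit speed at r₂: v_a = √[μ(2/r₂ − 1/a_t)] = 5.5804 km/s.
Second burn Δv₂ = |v₂ − v_a| = 6.286 km/s.
Total Δv = Δv₁ + Δv₂ = 17.52 km/s.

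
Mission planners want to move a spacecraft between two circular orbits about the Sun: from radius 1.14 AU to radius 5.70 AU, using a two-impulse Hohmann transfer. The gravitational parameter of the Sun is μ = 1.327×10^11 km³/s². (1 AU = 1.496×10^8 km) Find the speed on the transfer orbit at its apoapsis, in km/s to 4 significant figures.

In km: r₁ = 1.14 × 1.496×10^8 = 1.70544×10^8 km; r₂ = 5.70 × 1.496×10^8 = 8.5272×10^8 km.
Transfer-ellipse semi-major axis a_t = (r₁ + r₂)/2 = (1.70544×10^8 + 8.5272×10^8)/2 = 5.11632×10^8 km.
At apoapsis, r = 8.5272×10^8 km.
Applying v² = μ(2/r − 1/a_t): v = 7.202 km/s.

v = 7.202 km/s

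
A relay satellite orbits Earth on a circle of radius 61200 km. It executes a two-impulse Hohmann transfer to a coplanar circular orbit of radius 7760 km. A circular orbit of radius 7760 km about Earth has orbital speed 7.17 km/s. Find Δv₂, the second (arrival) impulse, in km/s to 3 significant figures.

From the circular-orbit relation v² = μ/r at r = 7760 km: μ = v²r = (7.17)² × 7760 = 3.98933×10^5 km³/s².
The Hohmann ellipse has a_t = (r₁ + r₂)/2 = 34480 km.
Circular speed at r = 7760 km: v_c = √(μ/r) = 7.170 km/s.
Transfer-orbit speed at the same r (vis-viva, a = a_t): v_t = √[μ(2/r − 1/a_t)] = 9.552 km/s.
Δv₂ = |v_t − v_c| = |9.552 − 7.170| = 2.382 km/s.

Δv₂ = 2.38 km/s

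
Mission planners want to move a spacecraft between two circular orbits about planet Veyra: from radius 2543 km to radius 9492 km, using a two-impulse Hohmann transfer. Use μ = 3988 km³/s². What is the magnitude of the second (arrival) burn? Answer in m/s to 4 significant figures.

Δv₂ = 226.8 m/s

Transfer-ellipse semi-major axis a_t = (r₁ + r₂)/2 = (2543 + 9492)/2 = 6017.5 km.
On the circular orbit at r = 9492 km, v_c = √(μ/r) = 0.6482 km/s.
Transfer-orbit speed at the same r (vis-viva, a = a_t): v_t = √[μ(2/r − 1/a_t)] = 0.4214 km/s.
Δv₂ = |v_t − v_c| = |0.4214 − 0.6482| = 0.2268 km/s.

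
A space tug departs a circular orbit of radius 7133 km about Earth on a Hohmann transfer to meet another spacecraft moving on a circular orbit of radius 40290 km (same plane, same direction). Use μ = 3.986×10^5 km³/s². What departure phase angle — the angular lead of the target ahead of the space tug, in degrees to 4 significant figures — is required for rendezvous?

Semi-major axis of the transfer orbit: a_t = (7133 + 40290)/2 = 23711.5 km.
Transfer time t = π√(a_t³/μ) = 18169 s.
Target angular speed ω₂ = √(μ/r₂³) = 7.8068×10^-5 rad/s.
Angle swept by the target during transfer: ω₂·t = 1.4184 rad = 81.27°.
The space tug traverses 180° on the transfer ellipse, so the target must lead by 180° − 81.27° = 98.73°.

φ = 98.73°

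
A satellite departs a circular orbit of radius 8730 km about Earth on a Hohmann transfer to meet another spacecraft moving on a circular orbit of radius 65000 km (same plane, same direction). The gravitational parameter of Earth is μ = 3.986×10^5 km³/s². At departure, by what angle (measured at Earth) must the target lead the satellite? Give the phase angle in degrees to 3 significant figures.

φ = 103°

The Hohmann ellipse has a_t = (r₁ + r₂)/2 = 36865 km.
Transfer time t = π√(a_t³/μ) = 35221 s.
Target angular speed ω₂ = √(μ/r₂³) = 3.8098×10^-5 rad/s.
Angle swept by the target during transfer: ω₂·t = 1.3418 rad = 76.88°.
Arrival is 180° from departure on the ellipse, so φ = 180° − 76.88° = 103°.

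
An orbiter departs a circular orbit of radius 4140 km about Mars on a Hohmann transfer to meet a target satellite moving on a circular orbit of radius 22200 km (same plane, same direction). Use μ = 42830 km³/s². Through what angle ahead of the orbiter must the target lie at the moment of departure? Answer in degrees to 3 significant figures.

The Hohmann ellipse has a_t = (r₁ + r₂)/2 = 13170 km.
The half-period of the transfer ellipse is t = π√(a_t³/μ) = 22943.227 s.
Target angular speed ω₂ = √(μ/r₂³) = 6.2566891×10^-5 rad/s.
Angle swept by the target during transfer: ω₂·t = 1.435486 rad = 82.247°.
Arrival is 180° from departure on the ellipse, so φ = 180° − 82.247° = 97.8°.

φ = 97.8°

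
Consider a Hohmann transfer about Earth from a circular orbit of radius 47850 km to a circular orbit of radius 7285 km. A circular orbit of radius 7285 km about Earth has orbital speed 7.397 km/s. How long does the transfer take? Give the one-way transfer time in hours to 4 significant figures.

t = 6.327 hours

From the circular-orbit relation v² = μ/r at r = 7285 km: μ = v²r = (7.397)² × 7285 = 3.98603×10^5 km³/s².
Transfer-ellipse semi-major axis a_t = (r₁ + r₂)/2 = (47850 + 7285)/2 = 27567.5 km.
Transfer time t = π√(a_t³/μ) = π√((27567.5)³ / 3.98603×10^5) = 22776 s.
Converting: 22776 s ÷ 3600 s/hour = 6.327 hours.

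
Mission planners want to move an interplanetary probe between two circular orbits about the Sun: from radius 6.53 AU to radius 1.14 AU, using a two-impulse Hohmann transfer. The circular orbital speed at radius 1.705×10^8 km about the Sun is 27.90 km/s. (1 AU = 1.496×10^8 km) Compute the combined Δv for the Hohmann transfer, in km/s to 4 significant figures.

Δv = 13.81 km/s

From the circular-orbit relation v² = μ/r at r = 1.705×10^8 km: μ = v²r = (27.90)² × 1.705×10^8 = 1.32719×10^11 km³/s².
In km: r₁ = 6.53 × 1.496×10^8 = 9.76888×10^8 km; r₂ = 1.14 × 1.496×10^8 = 1.70544×10^8 km.
Transfer-ellipse semi-major axis a_t = (r₁ + r₂)/2 = (9.76888×10^8 + 1.70544×10^8)/2 = 5.73716×10^8 km.
At r₁ the circular-orbit speed is v₁ = √(μ/r₁) = 11.656 km/s.
On the transfer ellipse at r₁, vis-viva equation gives v_a = √[μ(2/r₁ − 1/a_t)] = 6.3550 km/s.
First burn Δv₁ = |v_a − v₁| = 5.301 km/s.
Circular speed at r₂: v₂ = √(μ/r₂) = 27.8964 km/s.
Transfer-orbit speed at r₂: v_p = √[μ(2/r₂ − 1/a_t)] = 36.4017 km/s.
Second burn Δv₂ = |v₂ − v_p| = 8.505 km/s.
Δv = Δv₁ + Δv₂ = 5.301 + 8.505 = 13.81 km/s.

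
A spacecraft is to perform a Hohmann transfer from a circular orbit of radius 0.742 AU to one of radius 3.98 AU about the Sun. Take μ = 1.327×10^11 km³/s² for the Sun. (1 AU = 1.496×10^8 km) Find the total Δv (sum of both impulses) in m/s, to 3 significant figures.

In km: r₁ = 0.742 × 1.496×10^8 = 1.110032×10^8 km; r₂ = 3.98 × 1.496×10^8 = 5.95408×10^8 km.
The Hohmann ellipse has a_t = (r₁ + r₂)/2 = 3.532056×10^8 km.
Circular speed at r₁: v₁ = √(μ/r₁) = √(1.327×10^11/1.110032×10^8) = 34.575 km/s.
Transfer-orbit speed at r₁ (vis-viva equation): v_p = √[μ(2/r₁ − 1/a_t)] = 44.891 km/s.
First burn Δv₁ = |v_p − v₁| = 10.32 km/s.
Circular speed at r₂: v₂ = √(μ/r₂) = 14.929 km/s.
Transfer-orbit speed at r₂: v_a = √[μ(2/r₂ − 1/a_t)] = 8.3692 km/s.
Second burn Δv₂ = |v₂ − v_a| = 6.560 km/s.
Total Δv = Δv₁ + Δv₂ = 16.88 km/s.

Δv = 16900 m/s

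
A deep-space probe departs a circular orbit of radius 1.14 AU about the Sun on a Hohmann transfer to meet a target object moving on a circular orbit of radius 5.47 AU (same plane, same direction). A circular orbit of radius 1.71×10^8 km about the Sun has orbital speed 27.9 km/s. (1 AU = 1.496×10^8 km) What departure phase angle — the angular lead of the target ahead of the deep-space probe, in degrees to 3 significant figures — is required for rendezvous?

From the circular-orbit relation v² = μ/r at r = 1.71×10^8 km: μ = v²r = (27.9)² × 1.71×10^8 = 1.33108×10^11 km³/s².
In km: r₁ = 1.14 × 1.496×10^8 = 1.70544×10^8 km; r₂ = 5.47 × 1.496×10^8 = 8.18312×10^8 km.
Transfer-ellipse semi-major axis a_t = (r₁ + r₂)/2 = (1.70544×10^8 + 8.18312×10^8)/2 = 4.94428×10^8 km.
Transfer time t = π√(a_t³/μ) = 9.4668×10^7 s.
Target angular speed ω₂ = √(μ/r₂³) = 1.5586×10^-8 rad/s.
Angle swept by the target during transfer: ω₂·t = 1.4755 rad = 84.54°.
The deep-space probe traverses 180° on the transfer ellipse, so the target must lead by 180° − 84.54° = 95.5°.

φ = 95.5°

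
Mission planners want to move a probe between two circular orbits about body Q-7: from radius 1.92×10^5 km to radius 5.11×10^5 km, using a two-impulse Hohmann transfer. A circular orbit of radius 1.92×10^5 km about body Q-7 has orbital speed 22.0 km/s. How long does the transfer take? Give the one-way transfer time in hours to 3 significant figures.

t = 18.9 hours

From the circular-orbit relation v² = μ/r at r = 1.92×10^5 km: μ = v²r = (22.0)² × 1.92×10^5 = 9.29280×10^7 km³/s².
Semi-major axis of the transfer orbit: a_t = (1.920×10^5 + 5.110×10^5)/2 = 3.515×10^5 km.
By Kepler's third law the transfer-orbit period is T = 2π√(a_t³/μ), so t = T/2 = 67910 s.
Converting: 67910 s ÷ 3600 s/hour = 18.9 hours.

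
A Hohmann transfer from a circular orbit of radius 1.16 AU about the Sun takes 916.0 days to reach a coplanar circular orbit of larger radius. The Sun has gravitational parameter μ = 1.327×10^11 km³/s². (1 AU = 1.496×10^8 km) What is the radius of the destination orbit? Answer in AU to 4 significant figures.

r₂ = 4.700 AU

In km: r₁ = 1.16 × 1.496×10^8 = 1.73536×10^8 km.
Transfer time t = 916.0 days = 7.91424×10^7 s, and t = π√(a_t³/μ).
So a_t = (μ t²/π²)^(1/3) = (1.327×10^11 × (7.91424×10^7)² / π²)^(1/3) = 4.3833×10^8 km.
Since a_t = (r₁ + r₂)/2, r₂ = 2a_t − r₁ = 2×4.3833×10^8 − 1.73536×10^8 = 7.03124×10^8 km.
In AU: r₂ = 7.03124×10^8 / 1.496×10^8 = 4.700 AU.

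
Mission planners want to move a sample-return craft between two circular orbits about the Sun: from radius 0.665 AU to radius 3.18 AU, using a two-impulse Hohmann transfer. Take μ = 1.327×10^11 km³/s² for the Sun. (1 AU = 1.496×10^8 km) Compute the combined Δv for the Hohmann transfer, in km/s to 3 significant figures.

In km: r₁ = 0.665 × 1.496×10^8 = 9.9484×10^7 km; r₂ = 3.18 × 1.496×10^8 = 4.75728×10^8 km.
The Hohmann ellipse has a_t = (r₁ + r₂)/2 = 2.87606×10^8 km.
At r₁ the circular-orbit speed is v₁ = √(μ/r₁) = 36.52 km/s.
Transfer-orbit speed at r₁ (v² = μ(2/r − 1/a)): v_p = √[μ(2/r₁ − 1/a_t)] = 46.97 km/s.
First burn Δv₁ = |v_p − v₁| = 10.45 km/s.
At r₂, v₂ = √(μ/r₂) = 16.702 km/s.
Transfer-orbit speed at r₂: v_a = √[μ(2/r₂ − 1/a_t)] = 9.8228 km/s.
Second burn Δv₂ = |v₂ − v_a| = 6.879 km/s.
Δv = Δv₁ + Δv₂ = 10.45 + 6.879 = 17.33 km/s.

Δv = 17.3 km/s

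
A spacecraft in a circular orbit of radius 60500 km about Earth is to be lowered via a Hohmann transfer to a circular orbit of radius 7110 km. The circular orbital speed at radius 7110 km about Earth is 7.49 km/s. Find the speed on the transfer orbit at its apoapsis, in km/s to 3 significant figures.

v = 1.18 km/s

From the circular-orbit relation v² = μ/r at r = 7110 km: μ = v²r = (7.49)² × 7110 = 3.98872×10^5 km³/s².
The Hohmann ellipse has a_t = (r₁ + r₂)/2 = 33805 km.
The apoapsis of the transfer ellipse is at r = 60500 km.
From the vis-viva equation, v = √[μ(2/r − 1/a_t)] = 1.178 km/s.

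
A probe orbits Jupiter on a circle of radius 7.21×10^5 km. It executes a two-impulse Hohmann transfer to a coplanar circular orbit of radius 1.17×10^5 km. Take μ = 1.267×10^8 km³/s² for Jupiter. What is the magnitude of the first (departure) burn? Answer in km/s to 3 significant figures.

Transfer-ellipse semi-major axis a_t = (r₁ + r₂)/2 = (7.210×10^5 + 1.170×10^5)/2 = 4.190×10^5 km.
Circular speed at r = 7.210×10^5 km: v_c = √(μ/r) = 13.256 km/s.
Vis-viva on the transfer ellipse at r = 7.210×10^5 km gives v_t = √[μ(2/r − 1/a_t)] = 7.0050 km/s.
Δv₁ = |v_t − v_c| = |7.0050 − 13.256| = 6.251 km/s.

Δv₁ = 6.25 km/s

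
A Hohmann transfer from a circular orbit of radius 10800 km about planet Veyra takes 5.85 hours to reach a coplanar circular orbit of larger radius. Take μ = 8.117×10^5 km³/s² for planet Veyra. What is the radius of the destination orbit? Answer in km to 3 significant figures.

r₂ = 55500 km

Transfer time t = 5.85 hours = 21060 s, and t = π√(a_t³/μ).
So a_t = (μ t²/π²)^(1/3) = (8.117×10^5 × (21060)² / π²)^(1/3) = 33164 km.
Since a_t = (r₁ + r₂)/2, r₂ = 2a_t − r₁ = 2×33164 − 10800 = 55528 km.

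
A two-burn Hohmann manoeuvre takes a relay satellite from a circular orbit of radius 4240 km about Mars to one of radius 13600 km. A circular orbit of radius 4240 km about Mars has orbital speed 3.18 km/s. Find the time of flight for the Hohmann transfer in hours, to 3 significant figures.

t = 3.55 hours

From the circular-orbit relation v² = μ/r at r = 4240 km: μ = v²r = (3.18)² × 4240 = 42876.6 km³/s².
The Hohmann ellipse has a_t = (r₁ + r₂)/2 = 8920 km.
By Kepler's third law the transfer-orbit period is T = 2π√(a_t³/μ), so t = T/2 = 12780 s.
Converting: 12780 s ÷ 3600 s/hour = 3.55 hours.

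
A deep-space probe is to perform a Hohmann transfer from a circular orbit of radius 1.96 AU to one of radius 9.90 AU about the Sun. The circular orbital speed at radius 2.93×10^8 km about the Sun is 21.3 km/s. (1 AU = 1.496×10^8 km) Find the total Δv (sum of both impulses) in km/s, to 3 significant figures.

From the circular-orbit relation v² = μ/r at r = 2.93×10^8 km: μ = v²r = (21.3)² × 2.93×10^8 = 1.32931×10^11 km³/s².
In km: r₁ = 1.96 × 1.496×10^8 = 2.93216×10^8 km; r₂ = 9.90 × 1.496×10^8 = 1.48104×10^9 km.
Semi-major axis of the transfer orbit: a_t = (2.93216×10^8 + 1.48104×10^9)/2 = 8.87128×10^8 km.
At r₁ the circular-orbit speed is v₁ = √(μ/r₁) = 21.292 km/s.
On the transfer ellipse at r₁, vis-viva gives v_p = √[μ(2/r₁ − 1/a_t)] = 27.511 km/s.
First burn Δv₁ = |v_p − v₁| = 6.219 km/s.
At r₂, v₂ = √(μ/r₂) = 9.474 km/s.
Transfer-orbit speed at r₂: v_a = √[μ(2/r₂ − 1/a_t)] = 5.447 km/s.
Second burn Δv₂ = |v₂ − v_a| = 4.027 km/s.
Total Δv = Δv₁ + Δv₂ = 10.25 km/s.

Δv = 10.2 km/s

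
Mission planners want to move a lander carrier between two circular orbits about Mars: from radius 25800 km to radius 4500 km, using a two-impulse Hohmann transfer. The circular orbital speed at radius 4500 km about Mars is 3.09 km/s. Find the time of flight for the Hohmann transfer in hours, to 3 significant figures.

From the circular-orbit relation v² = μ/r at r = 4500 km: μ = v²r = (3.09)² × 4500 = 42966.4 km³/s².
Semi-major axis of the transfer orbit: a_t = (25800 + 4500)/2 = 15150 km.
Transfer time t = π√(a_t³/μ) = π√((15150)³ / 42966.4) = 28260 s.
Converting: 28260 s ÷ 3600 s/hour = 7.85 hours.

t = 7.85 hours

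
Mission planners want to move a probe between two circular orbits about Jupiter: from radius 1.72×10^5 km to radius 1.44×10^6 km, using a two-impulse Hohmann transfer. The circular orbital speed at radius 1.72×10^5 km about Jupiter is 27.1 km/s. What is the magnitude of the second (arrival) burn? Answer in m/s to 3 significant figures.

From the circular-orbit relation v² = μ/r at r = 1.72×10^5 km: μ = v²r = (27.1)² × 1.72×10^5 = 1.26319×10^8 km³/s².
Semi-major axis of the transfer orbit: a_t = (1.720×10^5 + 1.440×10^6)/2 = 8.060×10^5 km.
Circular speed at r = 1.440×10^6 km: v_c = √(μ/r) = 9.366 km/s.
Vis-viva on the transfer ellipse at r = 1.440×10^6 km gives v_t = √[μ(2/r − 1/a_t)] = 4.327 km/s.
Δv₂ = |v_t − v_c| = |4.327 − 9.366| = 5.039 km/s.

Δv₂ = 5040 m/s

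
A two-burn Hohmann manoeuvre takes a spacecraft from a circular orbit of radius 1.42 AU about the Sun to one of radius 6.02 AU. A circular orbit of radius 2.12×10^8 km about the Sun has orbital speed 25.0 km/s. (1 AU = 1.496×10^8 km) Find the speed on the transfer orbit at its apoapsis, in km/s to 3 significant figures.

v = 7.49 km/s

From the circular-orbit relation v² = μ/r at r = 2.12×10^8 km: μ = v²r = (25.0)² × 2.12×10^8 = 1.32500×10^11 km³/s².
In km: r₁ = 1.42 × 1.496×10^8 = 2.12432×10^8 km; r₂ = 6.02 × 1.496×10^8 = 9.00592×10^8 km.
The Hohmann ellipse has a_t = (r₁ + r₂)/2 = 5.56512×10^8 km.
At apoapsis, r = 9.00592×10^8 km.
From the vis-viva equation, v = √[μ(2/r − 1/a_t)] = 7.494 km/s.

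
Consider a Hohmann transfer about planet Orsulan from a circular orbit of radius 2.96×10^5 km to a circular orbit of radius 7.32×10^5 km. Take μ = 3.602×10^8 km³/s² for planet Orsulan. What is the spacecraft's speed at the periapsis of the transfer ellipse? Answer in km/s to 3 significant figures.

Transfer-ellipse semi-major axis a_t = (r₁ + r₂)/2 = (2.960×10^5 + 7.320×10^5)/2 = 5.140×10^5 km.
The periapsis of the transfer ellipse is at r = 2.960×10^5 km.
Applying v² = μ(2/r − 1/a_t): v = 41.63 km/s.

v = 41.6 km/s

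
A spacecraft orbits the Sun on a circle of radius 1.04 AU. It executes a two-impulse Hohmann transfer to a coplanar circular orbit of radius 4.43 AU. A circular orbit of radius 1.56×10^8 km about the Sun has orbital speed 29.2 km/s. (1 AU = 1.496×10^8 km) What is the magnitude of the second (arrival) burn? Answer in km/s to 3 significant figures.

From the circular-orbit relation v² = μ/r at r = 1.56×10^8 km: μ = v²r = (29.2)² × 1.56×10^8 = 1.33012×10^11 km³/s².
In km: r₁ = 1.04 × 1.496×10^8 = 1.55584×10^8 km; r₂ = 4.43 × 1.496×10^8 = 6.62728×10^8 km.
The Hohmann ellipse has a_t = (r₁ + r₂)/2 = 4.09156×10^8 km.
On the circular orbit at r = 6.62728×10^8 km, v_c = √(μ/r) = 14.167 km/s.
Transfer-orbit speed at the same r (vis-viva, a = a_t): v_t = √[μ(2/r − 1/a_t)] = 8.7361 km/s.
Δv₂ = |v_t − v_c| = |8.7361 − 14.167| = 5.431 km/s.

Δv₂ = 5.43 km/s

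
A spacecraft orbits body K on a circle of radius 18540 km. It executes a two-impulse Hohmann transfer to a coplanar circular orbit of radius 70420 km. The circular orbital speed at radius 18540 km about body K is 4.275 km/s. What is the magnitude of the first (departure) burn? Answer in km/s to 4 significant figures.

From the circular-orbit relation v² = μ/r at r = 18540 km: μ = v²r = (4.275)² × 18540 = 3.38830×10^5 km³/s².
Semi-major axis of the transfer orbit: a_t = (18540 + 70420)/2 = 44480 km.
On the circular orbit at r = 18540 km, v_c = √(μ/r) = 4.275 km/s.
Transfer-orbit speed at the same r (vis-viva, a = a_t): v_t = √[μ(2/r − 1/a_t)] = 5.379 km/s.
Δv₁ = |v_t − v_c| = |5.379 − 4.275| = 1.104 km/s.

Δv₁ = 1.104 km/s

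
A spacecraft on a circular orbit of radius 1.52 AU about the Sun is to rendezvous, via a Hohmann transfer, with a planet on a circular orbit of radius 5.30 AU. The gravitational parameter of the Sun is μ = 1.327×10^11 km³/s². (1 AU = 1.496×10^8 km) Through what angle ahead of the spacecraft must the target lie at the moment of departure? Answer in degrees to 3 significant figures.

φ = 87.1°

In km: r₁ = 1.52 × 1.496×10^8 = 2.27392×10^8 km; r₂ = 5.30 × 1.496×10^8 = 7.9288×10^8 km.
Transfer-ellipse semi-major axis a_t = (r₁ + r₂)/2 = (2.27392×10^8 + 7.9288×10^8)/2 = 5.10136×10^8 km.
Transfer time t = π√(a_t³/μ) = 9.9367×10^7 s.
Target angular speed ω₂ = √(μ/r₂³) = 1.6316×10^-8 rad/s.
Angle swept by the target during transfer: ω₂·t = 1.6213 rad = 92.89°.
The spacecraft traverses 180° on the transfer ellipse, so the target must lead by 180° − 92.89° = 87.1°.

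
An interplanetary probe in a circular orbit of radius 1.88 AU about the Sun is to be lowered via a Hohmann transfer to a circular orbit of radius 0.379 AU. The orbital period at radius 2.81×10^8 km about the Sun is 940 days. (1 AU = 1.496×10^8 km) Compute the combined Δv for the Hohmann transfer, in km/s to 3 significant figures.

Δv = 23.2 km/s

From Kepler's third law T² = 4π²r³/μ at r = 2.81×10^8 km, T = 940 days = 940 × 86400 s = 8.1216×10^7 s: μ = 4π²r³/T² = 1.32799×10^11 km³/s².
In km: r₁ = 1.88 × 1.496×10^8 = 2.81248×10^8 km; r₂ = 0.379 × 1.496×10^8 = 5.66984×10^7 km.
Transfer-ellipse semi-major axis a_t = (r₁ + r₂)/2 = (2.81248×10^8 + 5.66984×10^7)/2 = 1.689732×10^8 km.
At r₁ the circular-orbit speed is v₁ = √(μ/r₁) = 21.72966 km/s.
On the transfer ellipse at r₁, vis-viva equation gives v_a = √[μ(2/r₁ − 1/a_t)] = 12.58721 km/s.
First burn Δv₁ = |v_a − v₁| = 9.142 km/s.
Circular speed at r₂: v₂ = √(μ/r₂) = 48.40 km/s.
Transfer-orbit speed at r₂: v_p = √[μ(2/r₂ − 1/a_t)] = 62.44 km/s.
Second burn Δv₂ = |v₂ − v_p| = 14.04 km/s.
Δv = Δv₁ + Δv₂ = 9.142 + 14.04 = 23.18 km/s.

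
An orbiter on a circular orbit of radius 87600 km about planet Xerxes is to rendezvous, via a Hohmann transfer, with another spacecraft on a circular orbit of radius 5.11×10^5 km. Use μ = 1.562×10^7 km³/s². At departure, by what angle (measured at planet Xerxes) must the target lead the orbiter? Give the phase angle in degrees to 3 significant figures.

The Hohmann ellipse has a_t = (r₁ + r₂)/2 = 2.993×10^5 km.
The half-period of the transfer ellipse is t = π√(a_t³/μ) = 1.301576×10^5 s.
Target angular speed ω₂ = √(μ/r₂³) = 1.081955×10^-5 rad/s.
Angle swept by the target during transfer: ω₂·t = 1.40825 rad = 80.69°.
The orbiter traverses 180° on the transfer ellipse, so the target must lead by 180° − 80.69° = 99.3°.

φ = 99.3°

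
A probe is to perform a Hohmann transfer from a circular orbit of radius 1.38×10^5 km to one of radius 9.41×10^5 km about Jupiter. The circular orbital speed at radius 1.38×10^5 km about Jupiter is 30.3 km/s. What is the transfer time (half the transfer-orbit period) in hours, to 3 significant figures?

t = 30.7 hours

From the circular-orbit relation v² = μ/r at r = 1.38×10^5 km: μ = v²r = (30.3)² × 1.38×10^5 = 1.26696×10^8 km³/s².
The Hohmann ellipse has a_t = (r₁ + r₂)/2 = 5.395×10^5 km.
By Kepler's third law the transfer-orbit period is T = 2π√(a_t³/μ), so t = T/2 = 1.106×10^5 s.
Converting: 1.106×10^5 s ÷ 3600 s/hour = 30.7 hours.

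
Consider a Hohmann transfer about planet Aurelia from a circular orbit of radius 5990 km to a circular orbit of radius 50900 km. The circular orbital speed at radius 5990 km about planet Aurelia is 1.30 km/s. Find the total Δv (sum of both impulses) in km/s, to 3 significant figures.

From the circular-orbit relation v² = μ/r at r = 5990 km: μ = v²r = (1.30)² × 5990 = 10123.1 km³/s².
Transfer-ellipse semi-major axis a_t = (r₁ + r₂)/2 = (5990 + 50900)/2 = 28445 km.
At r₁ the circular-orbit speed is v₁ = √(μ/r₁) = 1.300 km/s.
Transfer-orbit speed at r₁ (v² = μ(2/r − 1/a)): v_p = √[μ(2/r₁ − 1/a_t)] = 1.739 km/s.
First burn Δv₁ = |v_p − v₁| = 0.4390 km/s.
At r₂, v₂ = √(μ/r₂) = 0.44596 km/s.
Transfer-orbit speed at r₂: v_a = √[μ(2/r₂ − 1/a_t)] = 0.20465 km/s.
Second burn Δv₂ = |v₂ − v_a| = 0.2413 km/s.
Total Δv = Δv₁ + Δv₂ = 0.6803 km/s.

Δv = 0.680 km/s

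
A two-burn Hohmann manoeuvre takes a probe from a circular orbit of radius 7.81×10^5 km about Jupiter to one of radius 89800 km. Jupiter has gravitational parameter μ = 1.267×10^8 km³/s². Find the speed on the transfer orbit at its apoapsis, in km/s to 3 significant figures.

The Hohmann ellipse has a_t = (r₁ + r₂)/2 = 4.354×10^5 km.
The apoapsis of the transfer ellipse is at r = 7.810×10^5 km.
Applying v² = μ(2/r − 1/a_t): v = 5.784 km/s.

v = 5.78 km/s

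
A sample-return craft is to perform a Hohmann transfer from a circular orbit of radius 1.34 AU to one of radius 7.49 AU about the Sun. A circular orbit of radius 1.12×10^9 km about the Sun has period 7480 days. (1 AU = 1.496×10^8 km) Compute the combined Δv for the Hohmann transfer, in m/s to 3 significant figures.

Δv = 12700 m/s

From Kepler's third law T² = 4π²r³/μ at r = 1.12×10^9 km, T = 7480 days = 7480 × 86400 s = 6.46272×10^8 s: μ = 4π²r³/T² = 1.32795×10^11 km³/s².
In km: r₁ = 1.34 × 1.496×10^8 = 2.00464×10^8 km; r₂ = 7.49 × 1.496×10^8 = 1.120504×10^9 km.
Transfer-ellipse semi-major axis a_t = (r₁ + r₂)/2 = (2.00464×10^8 + 1.120504×10^9)/2 = 6.60484×10^8 km.
Circular speed at r₁: v₁ = √(μ/r₁) = √(1.32795×10^11/2.00464×10^8) = 25.7379 km/s.
On the transfer ellipse at r₁, vis-viva gives v_p = √[μ(2/r₁ − 1/a_t)] = 33.5235 km/s.
First burn Δv₁ = |v_p − v₁| = 7.7856 km/s.
Circular speed at r₂: v₂ = √(μ/r₂) = 10.8864 km/s.
Transfer-orbit speed at r₂: v_a = √[μ(2/r₂ − 1/a_t)] = 5.99752 km/s.
Second burn Δv₂ = |v₂ − v_a| = 4.8889 km/s.
Total Δv = Δv₁ + Δv₂ = 12.67 km/s.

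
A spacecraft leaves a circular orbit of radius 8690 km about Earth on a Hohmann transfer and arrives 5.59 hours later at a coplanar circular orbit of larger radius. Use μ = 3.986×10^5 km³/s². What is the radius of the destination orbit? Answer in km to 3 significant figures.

r₂ = 42100 km

Transfer time t = 5.59 hours = 20124 s, and t = π√(a_t³/μ).
So a_t = (μ t²/π²)^(1/3) = (3.986×10^5 × (20124)² / π²)^(1/3) = 25384 km.
Since a_t = (r₁ + r₂)/2, r₂ = 2a_t − r₁ = 2×25384 − 8690 = 42078 km.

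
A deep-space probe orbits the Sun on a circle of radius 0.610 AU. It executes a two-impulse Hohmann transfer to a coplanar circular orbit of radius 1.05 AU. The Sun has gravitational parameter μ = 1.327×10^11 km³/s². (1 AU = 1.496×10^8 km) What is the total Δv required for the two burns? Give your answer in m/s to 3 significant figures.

In km: r₁ = 0.610 × 1.496×10^8 = 9.1256×10^7 km; r₂ = 1.05 × 1.496×10^8 = 1.5708×10^8 km.
The Hohmann ellipse has a_t = (r₁ + r₂)/2 = 1.24168×10^8 km.
At r₁ the circular-orbit speed is v₁ = √(μ/r₁) = 38.133 km/s.
Transfer-orbit speed at r₁ (v² = μ(2/r − 1/a)): v_p = √[μ(2/r₁ − 1/a_t)] = 42.890 km/s.
First burn Δv₁ = |v_p − v₁| = 4.757 km/s.
At r₂, v₂ = √(μ/r₂) = 29.065 km/s.
Transfer-orbit speed at r₂: v_a = √[μ(2/r₂ − 1/a_t)] = 24.917 km/s.
Second burn Δv₂ = |v₂ − v_a| = 4.148 km/s.
Δv = Δv₁ + Δv₂ = 4.757 + 4.148 = 8.905 km/s.

Δv = 8910 m/s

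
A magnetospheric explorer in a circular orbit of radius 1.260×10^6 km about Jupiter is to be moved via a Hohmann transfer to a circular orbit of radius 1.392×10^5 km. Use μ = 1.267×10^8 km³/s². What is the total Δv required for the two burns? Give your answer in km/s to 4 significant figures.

Transfer-ellipse semi-major axis a_t = (r₁ + r₂)/2 = (1.260×10^6 + 1.392×10^5)/2 = 6.996×10^5 km.
Circular speed at r₁: v₁ = √(μ/r₁) = √(1.267×10^8/1.260×10^6) = 10.02774 km/s.
On the transfer ellipse at r₁, vis-viva gives v_a = √[μ(2/r₁ − 1/a_t)] = 4.472988 km/s.
First burn Δv₁ = |v_a − v₁| = 5.5548 km/s.
At r₂, v₂ = √(μ/r₂) = 30.1695 km/s.
Transfer-orbit speed at r₂: v_p = √[μ(2/r₂ − 1/a_t)] = 40.4883 km/s.
Second burn Δv₂ = |v₂ − v_p| = 10.319 km/s.
Total Δv = Δv₁ + Δv₂ = 15.87 km/s.

Δv = 15.87 km/s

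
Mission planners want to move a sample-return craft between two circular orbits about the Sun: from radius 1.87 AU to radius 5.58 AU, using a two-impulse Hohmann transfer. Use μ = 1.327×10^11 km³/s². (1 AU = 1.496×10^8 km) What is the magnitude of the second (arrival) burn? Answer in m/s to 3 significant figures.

Δv₂ = 3670 m/s

In km: r₁ = 1.87 × 1.496×10^8 = 2.79752×10^8 km; r₂ = 5.58 × 1.496×10^8 = 8.34768×10^8 km.
Transfer-ellipse semi-major axis a_t = (r₁ + r₂)/2 = (2.79752×10^8 + 8.34768×10^8)/2 = 5.5726×10^8 km.
Circular speed at r = 8.34768×10^8 km: v_c = √(μ/r) = 12.608 km/s.
Vis-viva on the transfer ellipse at r = 8.34768×10^8 km gives v_t = √[μ(2/r − 1/a_t)] = 8.9333 km/s.
Δv₂ = |v_t − v_c| = |8.9333 − 12.608| = 3.675 km/s.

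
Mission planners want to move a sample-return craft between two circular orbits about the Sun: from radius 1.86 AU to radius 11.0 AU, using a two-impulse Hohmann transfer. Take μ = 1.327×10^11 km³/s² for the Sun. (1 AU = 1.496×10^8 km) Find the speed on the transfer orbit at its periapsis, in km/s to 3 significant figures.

v = 28.6 km/s

In km: r₁ = 1.86 × 1.496×10^8 = 2.78256×10^8 km; r₂ = 11.0 × 1.496×10^8 = 1.6456×10^9 km.
Transfer-ellipse semi-major axis a_t = (r₁ + r₂)/2 = (2.78256×10^8 + 1.6456×10^9)/2 = 9.61928×10^8 km.
The periapsis of the transfer ellipse is at r = 2.78256×10^8 km.
Vis-viva: v = √[μ(2/r − 1/a_t)] = √[1.327×10^11 × (2/2.78256×10^8 − 1/9.61928×10^8)] = 28.56 km/s.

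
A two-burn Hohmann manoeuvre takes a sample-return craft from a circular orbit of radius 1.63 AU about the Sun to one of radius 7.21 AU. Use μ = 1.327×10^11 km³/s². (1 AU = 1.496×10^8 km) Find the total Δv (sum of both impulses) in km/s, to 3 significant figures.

In km: r₁ = 1.63 × 1.496×10^8 = 2.43848×10^8 km; r₂ = 7.21 × 1.496×10^8 = 1.078616×10^9 km.
Semi-major axis of the transfer orbit: a_t = (2.43848×10^8 + 1.078616×10^9)/2 = 6.61232×10^8 km.
At r₁ the circular-orbit speed is v₁ = √(μ/r₁) = 23.328 km/s.
On the transfer ellipse at r₁, vis-viva gives v_p = √[μ(2/r₁ − 1/a_t)] = 29.794 km/s.
First burn Δv₁ = |v_p − v₁| = 6.466 km/s.
Circular speed at r₂: v₂ = √(μ/r₂) = 11.092 km/s.
Transfer-orbit speed at r₂: v_a = √[μ(2/r₂ − 1/a_t)] = 6.7357 km/s.
Second burn Δv₂ = |v₂ − v_a| = 4.356 km/s.
Total Δv = Δv₁ + Δv₂ = 10.82 km/s.

Δv = 10.8 km/s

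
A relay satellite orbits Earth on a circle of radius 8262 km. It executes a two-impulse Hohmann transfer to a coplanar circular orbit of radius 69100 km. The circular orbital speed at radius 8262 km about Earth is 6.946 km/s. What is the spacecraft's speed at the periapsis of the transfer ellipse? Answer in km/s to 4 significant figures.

From the circular-orbit relation v² = μ/r at r = 8262 km: μ = v²r = (6.946)² × 8262 = 3.98616×10^5 km³/s².
Transfer-ellipse semi-major axis a_t = (r₁ + r₂)/2 = (8262 + 69100)/2 = 38681 km.
The periapsis of the transfer ellipse is at r = 8262 km.
Vis-viva: v = √[μ(2/r − 1/a_t)] = √[3.98616×10^5 × (2/8262 − 1/38681)] = 9.284 km/s.

v = 9.284 km/s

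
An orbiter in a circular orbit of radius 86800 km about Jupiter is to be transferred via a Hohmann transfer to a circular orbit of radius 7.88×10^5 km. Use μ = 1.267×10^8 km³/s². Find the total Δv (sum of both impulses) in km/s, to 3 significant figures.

Δv = 20.1 km/s

The Hohmann ellipse has a_t = (r₁ + r₂)/2 = 4.374×10^5 km.
At r₁ the circular-orbit speed is v₁ = √(μ/r₁) = 38.2057 km/s.
On the transfer ellipse at r₁, vis-viva equation gives v_p = √[μ(2/r₁ − 1/a_t)] = 51.2805 km/s.
First burn Δv₁ = |v_p − v₁| = 13.075 km/s.
Circular speed at r₂: v₂ = √(μ/r₂) = 12.6802 km/s.
Transfer-orbit speed at r₂: v_a = √[μ(2/r₂ − 1/a_t)] = 5.64866 km/s.
Second burn Δv₂ = |v₂ − v_a| = 7.0315 km/s.
Δv = Δv₁ + Δv₂ = 13.075 + 7.0315 = 20.11 km/s.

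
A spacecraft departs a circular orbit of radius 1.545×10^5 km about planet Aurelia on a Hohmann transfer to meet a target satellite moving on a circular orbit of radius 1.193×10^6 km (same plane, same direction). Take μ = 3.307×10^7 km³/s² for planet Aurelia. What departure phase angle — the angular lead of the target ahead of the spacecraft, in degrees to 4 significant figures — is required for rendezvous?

Transfer-ellipse semi-major axis a_t = (r₁ + r₂)/2 = (1.545×10^5 + 1.193×10^6)/2 = 6.7375×10^5 km.
Transfer time t = π√(a_t³/μ) = 3.0212×10^5 s.
The target's mean motion on its circular orbit is ω₂ = √(μ/r₂³) = 4.4132×10^-6 rad/s.
Angle swept by the target during transfer: ω₂·t = 1.3333 rad = 76.39°.
Arrival is 180° from departure on the ellipse, so φ = 180° − 76.39° = 103.6°.

φ = 103.6°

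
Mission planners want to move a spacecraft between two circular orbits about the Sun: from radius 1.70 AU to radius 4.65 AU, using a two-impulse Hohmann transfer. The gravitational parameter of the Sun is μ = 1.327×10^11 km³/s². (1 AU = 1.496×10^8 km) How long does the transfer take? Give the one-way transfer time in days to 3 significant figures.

t = 1030 days

In km: r₁ = 1.70 × 1.496×10^8 = 2.5432×10^8 km; r₂ = 4.65 × 1.496×10^8 = 6.9564×10^8 km.
Transfer-ellipse semi-major axis a_t = (r₁ + r₂)/2 = (2.5432×10^8 + 6.9564×10^8)/2 = 4.7498×10^8 km.
By Kepler's third law the transfer-orbit period is T = 2π√(a_t³/μ), so t = T/2 = 8.927×10^7 s.
Converting: 8.927×10^7 s ÷ 86400 s/day = 1030 days.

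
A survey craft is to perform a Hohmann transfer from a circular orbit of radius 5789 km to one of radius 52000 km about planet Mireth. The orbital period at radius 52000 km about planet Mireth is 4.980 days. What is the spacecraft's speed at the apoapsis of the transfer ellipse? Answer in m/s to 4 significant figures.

v = 339.9 m/s

From Kepler's third law T² = 4π²r³/μ at r = 52000 km, T = 4.980 days = 4.980 × 86400 s = 4.30272×10^5 s: μ = 4π²r³/T² = 29983.6 km³/s².
Semi-major axis of the transfer orbit: a_t = (5789 + 52000)/2 = 28894.5 km.
The apoapsis of the transfer ellipse is at r = 52000 km.
Applying v² = μ(2/r − 1/a_t): v = 0.3399 km/s.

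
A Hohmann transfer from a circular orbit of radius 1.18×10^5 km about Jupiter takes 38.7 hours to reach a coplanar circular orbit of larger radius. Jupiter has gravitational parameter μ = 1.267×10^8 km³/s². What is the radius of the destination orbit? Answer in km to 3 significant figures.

Transfer time t = 38.7 hours = 1.3932×10^5 s, and t = π√(a_t³/μ).
So a_t = (μ t²/π²)^(1/3) = (1.267×10^8 × (1.3932×10^5)² / π²)^(1/3) = 6.2927×10^5 km.
Since a_t = (r₁ + r₂)/2, r₂ = 2a_t − r₁ = 2×6.2927×10^5 − 1.180×10^5 = 1.14054×10^6 km.

r₂ = 1.14×10^6 km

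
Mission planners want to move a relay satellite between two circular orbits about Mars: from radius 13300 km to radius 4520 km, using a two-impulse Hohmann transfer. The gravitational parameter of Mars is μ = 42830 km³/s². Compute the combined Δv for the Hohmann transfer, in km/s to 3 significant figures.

The Hohmann ellipse has a_t = (r₁ + r₂)/2 = 8910 km.
Circular speed at r₁: v₁ = √(μ/r₁) = √(42830/13300) = 1.7945 km/s.
Transfer-orbit speed at r₁ (v² = μ(2/r − 1/a)): v_a = √[μ(2/r₁ − 1/a_t)] = 1.2781 km/s.
First burn Δv₁ = |v_a − v₁| = 0.5164 km/s.
Circular speed at r₂: v₂ = √(μ/r₂) = 3.0783 km/s.
Transfer-orbit speed at r₂: v_p = √[μ(2/r₂ − 1/a_t)] = 3.7609 km/s.
Second burn Δv₂ = |v₂ − v_p| = 0.6826 km/s.
Δv = Δv₁ + Δv₂ = 0.5164 + 0.6826 = 1.199 km/s.

Δv = 1.20 km/s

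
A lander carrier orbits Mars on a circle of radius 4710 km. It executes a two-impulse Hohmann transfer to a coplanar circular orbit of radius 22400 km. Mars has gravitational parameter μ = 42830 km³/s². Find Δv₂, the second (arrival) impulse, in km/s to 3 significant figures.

Δv₂ = 0.568 km/s

Semi-major axis of the transfer orbit: a_t = (4710 + 22400)/2 = 13555 km.
On the circular orbit at r = 22400 km, v_c = √(μ/r) = 1.3828 km/s.
Transfer-orbit speed at the same r (vis-viva, a = a_t): v_t = √[μ(2/r − 1/a_t)] = 0.81510 km/s.
Δv₂ = |v_t − v_c| = |0.81510 − 1.3828| = 0.5677 km/s.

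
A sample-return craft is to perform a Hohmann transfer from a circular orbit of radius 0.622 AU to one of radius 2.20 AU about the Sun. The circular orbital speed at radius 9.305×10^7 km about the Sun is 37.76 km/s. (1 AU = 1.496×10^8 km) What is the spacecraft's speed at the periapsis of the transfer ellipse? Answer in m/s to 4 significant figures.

From the circular-orbit relation v² = μ/r at r = 9.305×10^7 km: μ = v²r = (37.76)² × 9.305×10^7 = 1.32672×10^11 km³/s².
In km: r₁ = 0.622 × 1.496×10^8 = 9.30512×10^7 km; r₂ = 2.20 × 1.496×10^8 = 3.2912×10^8 km.
Semi-major axis of the transfer orbit: a_t = (9.30512×10^7 + 3.2912×10^8)/2 = 2.110856×10^8 km.
At periapsis, r = 9.30512×10^7 km.
Applying v² = μ(2/r − 1/a_t): v = 47.15 km/s.

v = 47150 m/s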